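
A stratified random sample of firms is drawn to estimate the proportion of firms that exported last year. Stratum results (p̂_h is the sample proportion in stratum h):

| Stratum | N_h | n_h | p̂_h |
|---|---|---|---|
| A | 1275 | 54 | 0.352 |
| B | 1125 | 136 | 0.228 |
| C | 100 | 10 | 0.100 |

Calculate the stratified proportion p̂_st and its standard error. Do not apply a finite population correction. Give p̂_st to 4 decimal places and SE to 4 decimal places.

N = 2500; stratum weights W_h = N_h/N.
p̂_st = Σ W_h p̂_h = (1275·0.352 + 1125·0.228 + 100·0.100)/2500 = 0.28612
V̂(p̂_st) = Σ W_h² p̂_h(1−p̂_h)/(n_h−1):
  stratum A: (1275/2500)²·0.352·0.648/53 = 0.00111939
  stratum B: (1125/2500)²·0.228·0.772/135 = 0.000264024
  stratum C: (100/2500)²·0.100·0.900/9 = 1.6e-05
V̂(p̂_st) = 0.00139942; SE = √V̂ = 0.0374088

p̂_st ≈ 0.2861, SE ≈ 0.0374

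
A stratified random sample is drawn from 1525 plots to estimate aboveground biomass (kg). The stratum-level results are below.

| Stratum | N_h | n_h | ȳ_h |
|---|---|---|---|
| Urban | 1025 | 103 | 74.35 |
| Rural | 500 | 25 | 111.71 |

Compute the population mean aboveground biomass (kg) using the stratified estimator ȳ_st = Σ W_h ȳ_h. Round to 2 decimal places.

ȳ_st ≈ 86.60

N = Σ N_h = 1525. Stratum weights W_h = N_h/N.
ȳ_st = (1025·74.35 + 500·111.71) / 1525 = 86.5992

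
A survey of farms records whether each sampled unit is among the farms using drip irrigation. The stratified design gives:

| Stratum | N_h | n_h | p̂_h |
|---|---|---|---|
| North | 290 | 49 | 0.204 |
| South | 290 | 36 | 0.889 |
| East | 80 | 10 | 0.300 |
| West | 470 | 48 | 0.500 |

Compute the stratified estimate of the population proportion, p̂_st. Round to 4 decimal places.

p̂_st ≈ 0.5097

N = 1130; stratum weights W_h = N_h/N.
p̂_st = Σ W_h p̂_h = (290·0.204 + 290·0.889 + 80·0.300 + 470·0.500)/1130 = 0.50971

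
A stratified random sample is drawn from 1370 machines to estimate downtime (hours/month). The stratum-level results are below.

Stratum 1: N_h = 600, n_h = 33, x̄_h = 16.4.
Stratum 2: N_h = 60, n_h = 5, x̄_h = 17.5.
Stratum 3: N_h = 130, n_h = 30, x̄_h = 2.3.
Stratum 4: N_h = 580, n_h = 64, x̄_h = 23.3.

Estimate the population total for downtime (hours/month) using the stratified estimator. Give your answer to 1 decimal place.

τ̂_st ≈ 24703.0

τ̂_st = Σ N_h x̄_h = 600·16.4 + 60·17.5 + 130·2.3 + 580·23.3 = 24703.0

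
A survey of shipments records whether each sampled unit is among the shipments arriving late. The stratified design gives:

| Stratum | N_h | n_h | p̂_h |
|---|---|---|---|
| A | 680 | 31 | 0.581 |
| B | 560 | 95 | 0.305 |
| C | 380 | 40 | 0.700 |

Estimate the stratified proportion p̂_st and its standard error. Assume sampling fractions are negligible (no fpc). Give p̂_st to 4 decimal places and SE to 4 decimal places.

N = 1620; stratum weights W_h = N_h/N.
p̂_st = Σ W_h p̂_h = (680·0.581 + 560·0.305 + 380·0.700)/1620 = 0.51351
V̂(p̂_st) = Σ W_h² p̂_h(1−p̂_h)/(n_h−1):
  stratum A: (680/1620)²·0.581·0.419/30 = 0.00142974
  stratum B: (560/1620)²·0.305·0.695/94 = 0.000269465
  stratum C: (380/1620)²·0.700·0.300/39 = 0.000296273
V̂(p̂_st) = 0.00199548; SE = √V̂ = 0.0446708

p̂_st ≈ 0.5135, SE ≈ 0.0447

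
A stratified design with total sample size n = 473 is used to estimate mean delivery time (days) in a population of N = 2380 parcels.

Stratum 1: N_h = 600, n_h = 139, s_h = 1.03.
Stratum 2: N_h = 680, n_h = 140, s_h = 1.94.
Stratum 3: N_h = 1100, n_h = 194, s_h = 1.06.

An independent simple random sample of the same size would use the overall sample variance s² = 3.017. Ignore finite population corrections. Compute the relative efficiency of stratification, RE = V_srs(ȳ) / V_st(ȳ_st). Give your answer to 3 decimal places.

V̂(ȳ_st) = Σ W_h² s_h²/n_h, with W_h = N_h/N and N = 2380:
  stratum 1: (600/2380)²·1.03²/139 = 0.000485074
  stratum 2: (680/2380)²·1.94²/140 = 0.00219452
  stratum 3: (1100/2380)²·1.06²/194 = 0.0012372
V_st = 0.0039168
V_srs = s²/n = 3.017/473 = 0.00637844
Relative efficiency = V_srs / V_st = 0.00637844/0.0039168 = 1.6285

RE ≈ 1.628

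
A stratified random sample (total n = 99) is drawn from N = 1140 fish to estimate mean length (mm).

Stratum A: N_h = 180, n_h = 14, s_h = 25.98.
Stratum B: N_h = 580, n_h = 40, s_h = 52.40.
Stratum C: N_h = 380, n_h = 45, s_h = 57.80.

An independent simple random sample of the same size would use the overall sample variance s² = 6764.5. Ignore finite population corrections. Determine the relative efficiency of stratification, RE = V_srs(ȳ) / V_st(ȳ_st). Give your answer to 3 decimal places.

V̂(ȳ_st) = Σ W_h² s_h²/n_h, with W_h = N_h/N and N = 1140:
  stratum A: (180/1140)²·25.98²/14 = 1.20195
  stratum B: (580/1140)²·52.40²/40 = 17.7684
  stratum C: (380/1140)²·57.80²/45 = 8.24899
V_st = 27.2194
V_srs = s²/n = 6764.5/99 = 68.3283
Relative efficiency = V_srs / V_st = 68.3283/27.2194 = 2.5103

RE ≈ 2.510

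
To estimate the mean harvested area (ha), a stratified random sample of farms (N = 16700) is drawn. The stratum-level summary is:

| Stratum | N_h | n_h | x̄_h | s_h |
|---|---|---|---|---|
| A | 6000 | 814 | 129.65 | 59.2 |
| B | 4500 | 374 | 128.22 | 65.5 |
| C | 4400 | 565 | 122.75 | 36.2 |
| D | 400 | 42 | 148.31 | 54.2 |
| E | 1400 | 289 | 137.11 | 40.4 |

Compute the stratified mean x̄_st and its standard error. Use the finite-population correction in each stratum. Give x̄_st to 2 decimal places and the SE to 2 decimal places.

x̄_st ≈ 128.52, SE ≈ 1.20

x̄_st = Σ W_h x̄_h = (6000·129.65 + 4500·128.22 + 4400·122.75 + 400·148.31 + 1400·137.11)/16700 = 128.51904
V̂(x̄_st) = Σ W_h² (1 − n_h/N_h) s_h²/n_h, with W_h = N_h/N and N = 16700:
  stratum A: (6000/16700)²·(1 − 814/6000)·59.2²/814 = 0.480363
  stratum B: (4500/16700)²·(1 − 374/4500)·65.5²/374 = 0.763695
  stratum C: (4400/16700)²·(1 − 565/4400)·36.2²/565 = 0.140331
  stratum D: (400/16700)²·(1 − 42/400)·54.2²/42 = 0.0359136
  stratum E: (1400/16700)²·(1 − 289/1400)·40.4²/289 = 0.0314974
V̂(x̄_st) = 1.4518
SE(x̄_st) = √1.4518 = 1.20491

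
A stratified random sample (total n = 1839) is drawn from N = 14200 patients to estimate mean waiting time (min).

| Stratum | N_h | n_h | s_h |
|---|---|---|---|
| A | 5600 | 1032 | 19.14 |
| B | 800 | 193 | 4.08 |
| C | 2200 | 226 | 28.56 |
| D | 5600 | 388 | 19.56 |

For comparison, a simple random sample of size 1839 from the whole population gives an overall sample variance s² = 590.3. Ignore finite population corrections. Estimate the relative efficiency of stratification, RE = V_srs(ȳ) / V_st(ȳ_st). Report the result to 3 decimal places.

RE ≈ 1.086

V̂(ȳ_st) = Σ W_h² s_h²/n_h, with W_h = N_h/N and N = 14200:
  stratum A: (5600/14200)²·19.14²/1032 = 0.0552082
  stratum B: (800/14200)²·4.08²/193 = 0.000273758
  stratum C: (2200/14200)²·28.56²/226 = 0.0866317
  stratum D: (5600/14200)²·19.56²/388 = 0.153358
V_st = 0.295471
V_srs = s²/n = 590.3/1839 = 0.32099
Relative efficiency = V_srs / V_st = 0.32099/0.295471 = 1.0864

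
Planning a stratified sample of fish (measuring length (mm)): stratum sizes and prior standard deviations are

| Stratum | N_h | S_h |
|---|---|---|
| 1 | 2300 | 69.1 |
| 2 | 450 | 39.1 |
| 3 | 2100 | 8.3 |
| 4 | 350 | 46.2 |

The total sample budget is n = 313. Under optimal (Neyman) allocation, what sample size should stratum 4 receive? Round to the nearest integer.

24

Neyman allocation: n_h = n · N_h S_h / Σ N_i S_i, with n = 313.
  stratum 1: N_h·S_h = 2300·69.1 = 158930.00
  stratum 2: N_h·S_h = 450·39.1 = 17595.00
  stratum 3: N_h·S_h = 2100·8.3 = 17430.00
  stratum 4: N_h·S_h = 350·46.2 = 16170.00
Σ N_h S_h = 210125.00
n for stratum 4 = 313·16170.00/210125.00 = 24.087 → 24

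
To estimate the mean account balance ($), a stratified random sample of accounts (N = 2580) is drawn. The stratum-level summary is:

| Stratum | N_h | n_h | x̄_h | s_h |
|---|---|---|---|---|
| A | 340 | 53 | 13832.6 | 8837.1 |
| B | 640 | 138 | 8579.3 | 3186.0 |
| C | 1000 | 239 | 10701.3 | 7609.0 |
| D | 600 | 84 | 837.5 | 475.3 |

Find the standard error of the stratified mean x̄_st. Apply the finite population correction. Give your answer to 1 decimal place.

SE(x̄_st) ≈ 230.2

V̂(x̄_st) = Σ W_h² (1 − n_h/N_h) s_h²/n_h, with W_h = N_h/N and N = 2580:
  stratum A: (340/2580)²·(1 − 53/340)·8837.1²/53 = 21600.6
  stratum B: (640/2580)²·(1 − 138/640)·3186.0²/138 = 3550.23
  stratum C: (1000/2580)²·(1 − 239/1000)·7609.0²/239 = 27695.1
  stratum D: (600/2580)²·(1 − 84/600)·475.3²/84 = 125.089
V̂(x̄_st) = 52971
SE(x̄_st) = √52971 = 230.154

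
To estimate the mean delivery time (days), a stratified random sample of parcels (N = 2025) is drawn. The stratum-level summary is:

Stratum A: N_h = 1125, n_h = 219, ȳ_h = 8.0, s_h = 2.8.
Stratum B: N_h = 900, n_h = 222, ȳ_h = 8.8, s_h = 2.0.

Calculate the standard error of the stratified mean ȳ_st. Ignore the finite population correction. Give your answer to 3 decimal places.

V̂(ȳ_st) = Σ W_h² s_h²/n_h, with W_h = N_h/N and N = 2025:
  stratum A: (1125/2025)²·2.8²/219 = 0.0110491
  stratum B: (900/2025)²·2.0²/222 = 0.00355911
V̂(ȳ_st) = 0.0146082
SE(ȳ_st) = √0.0146082 = 0.120864

SE(ȳ_st) ≈ 0.121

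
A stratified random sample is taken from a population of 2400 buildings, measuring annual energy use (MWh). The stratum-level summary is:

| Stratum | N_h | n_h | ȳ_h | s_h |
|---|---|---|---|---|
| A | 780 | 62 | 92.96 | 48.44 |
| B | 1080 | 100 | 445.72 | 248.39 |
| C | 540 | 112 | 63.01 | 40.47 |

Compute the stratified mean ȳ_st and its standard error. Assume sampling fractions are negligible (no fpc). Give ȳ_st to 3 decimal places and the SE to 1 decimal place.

ȳ_st ≈ 244.963, SE ≈ 11.4

ȳ_st = Σ W_h ȳ_h = (780·92.96 + 1080·445.72 + 540·63.01)/2400 = 244.96325
V̂(ȳ_st) = Σ W_h² s_h²/n_h, with W_h = N_h/N and N = 2400:
  stratum A: (780/2400)²·48.44²/62 = 3.99745
  stratum B: (1080/2400)²·248.39²/100 = 124.938
  stratum C: (540/2400)²·40.47²/112 = 0.74031
V̂(ȳ_st) = 129.675
SE(ȳ_st) = √129.675 = 11.3875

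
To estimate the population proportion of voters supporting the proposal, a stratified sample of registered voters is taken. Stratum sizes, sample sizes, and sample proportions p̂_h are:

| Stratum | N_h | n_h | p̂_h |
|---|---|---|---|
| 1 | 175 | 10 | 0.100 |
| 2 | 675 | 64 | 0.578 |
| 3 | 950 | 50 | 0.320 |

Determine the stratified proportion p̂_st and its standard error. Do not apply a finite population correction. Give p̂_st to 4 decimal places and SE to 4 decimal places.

p̂_st ≈ 0.3954, SE ≈ 0.0433

N = 1800; stratum weights W_h = N_h/N.
p̂_st = Σ W_h p̂_h = (175·0.100 + 675·0.578 + 950·0.320)/1800 = 0.39536
V̂(p̂_st) = Σ W_h² p̂_h(1−p̂_h)/(n_h−1):
  stratum 1: (175/1800)²·0.100·0.900/9 = 9.45216e-05
  stratum 2: (675/1800)²·0.578·0.422/63 = 0.000544455
  stratum 3: (950/1800)²·0.320·0.680/49 = 0.00123699
V̂(p̂_st) = 0.00187596; SE = √V̂ = 0.0433124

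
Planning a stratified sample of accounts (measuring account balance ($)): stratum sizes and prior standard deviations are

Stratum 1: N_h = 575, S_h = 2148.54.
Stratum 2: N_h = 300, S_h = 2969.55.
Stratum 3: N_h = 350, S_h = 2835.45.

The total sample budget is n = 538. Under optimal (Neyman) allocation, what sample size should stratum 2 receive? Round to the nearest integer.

154

Neyman allocation: n_h = n · N_h S_h / Σ N_i S_i, with n = 538.
  stratum 1: N_h·S_h = 575·2148.54 = 1235410.50
  stratum 2: N_h·S_h = 300·2969.55 = 890865.00
  stratum 3: N_h·S_h = 350·2835.45 = 992407.50
Σ N_h S_h = 3118683.00
n for stratum 2 = 538·890865.00/3118683.00 = 153.682 → 154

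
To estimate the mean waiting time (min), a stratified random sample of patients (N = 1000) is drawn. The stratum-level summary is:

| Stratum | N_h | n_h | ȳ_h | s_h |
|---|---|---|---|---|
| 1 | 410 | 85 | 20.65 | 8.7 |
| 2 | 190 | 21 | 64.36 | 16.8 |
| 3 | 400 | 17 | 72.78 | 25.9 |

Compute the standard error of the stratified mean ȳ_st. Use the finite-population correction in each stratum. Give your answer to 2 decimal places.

V̂(ȳ_st) = Σ W_h² (1 − n_h/N_h) s_h²/n_h, with W_h = N_h/N and N = 1000:
  stratum 1: (410/1000)²·(1 − 85/410)·8.7²/85 = 0.118655
  stratum 2: (190/1000)²·(1 − 21/190)·16.8²/21 = 0.431558
  stratum 3: (400/1000)²·(1 − 17/400)·25.9²/17 = 6.04518
V̂(ȳ_st) = 6.5954
SE(ȳ_st) = √6.5954 = 2.56815

SE(ȳ_st) ≈ 2.57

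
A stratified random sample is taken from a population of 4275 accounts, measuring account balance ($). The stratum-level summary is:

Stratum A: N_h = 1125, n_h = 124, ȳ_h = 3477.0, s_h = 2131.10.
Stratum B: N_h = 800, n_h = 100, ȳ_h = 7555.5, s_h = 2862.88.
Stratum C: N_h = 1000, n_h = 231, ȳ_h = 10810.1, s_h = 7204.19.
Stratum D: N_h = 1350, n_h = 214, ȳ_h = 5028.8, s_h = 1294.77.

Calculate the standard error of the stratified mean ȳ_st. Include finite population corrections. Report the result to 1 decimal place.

SE(ȳ_st) ≈ 122.0

V̂(ȳ_st) = Σ W_h² (1 − n_h/N_h) s_h²/n_h, with W_h = N_h/N and N = 4275:
  stratum A: (1125/4275)²·(1 − 124/1125)·2131.10²/124 = 2256.84
  stratum B: (800/4275)²·(1 − 100/800)·2862.88²/100 = 2511.44
  stratum C: (1000/4275)²·(1 − 231/1000)·7204.19²/231 = 9453.93
  stratum D: (1350/4275)²·(1 − 214/1350)·1294.77²/214 = 657.372
V̂(ȳ_st) = 14879.6
SE(ȳ_st) = √14879.6 = 121.982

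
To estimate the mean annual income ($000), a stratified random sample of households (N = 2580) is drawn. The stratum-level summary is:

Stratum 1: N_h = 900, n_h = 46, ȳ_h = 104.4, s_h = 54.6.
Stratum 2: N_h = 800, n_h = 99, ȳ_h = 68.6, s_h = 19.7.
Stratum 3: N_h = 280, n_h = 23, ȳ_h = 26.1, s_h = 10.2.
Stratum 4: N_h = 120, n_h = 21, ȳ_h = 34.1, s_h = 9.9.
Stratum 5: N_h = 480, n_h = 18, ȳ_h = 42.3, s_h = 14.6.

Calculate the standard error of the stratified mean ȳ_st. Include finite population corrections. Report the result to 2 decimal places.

SE(ȳ_st) ≈ 2.87

V̂(ȳ_st) = Σ W_h² (1 − n_h/N_h) s_h²/n_h, with W_h = N_h/N and N = 2580:
  stratum 1: (900/2580)²·(1 − 46/900)·54.6²/46 = 7.48322
  stratum 2: (800/2580)²·(1 − 99/800)·19.7²/99 = 0.330268
  stratum 3: (280/2580)²·(1 − 23/280)·10.2²/23 = 0.0489017
  stratum 4: (120/2580)²·(1 − 21/120)·9.9²/21 = 0.00832968
  stratum 5: (480/2580)²·(1 − 18/480)·14.6²/18 = 0.394527
V̂(ȳ_st) = 8.26524
SE(ȳ_st) = √8.26524 = 2.87493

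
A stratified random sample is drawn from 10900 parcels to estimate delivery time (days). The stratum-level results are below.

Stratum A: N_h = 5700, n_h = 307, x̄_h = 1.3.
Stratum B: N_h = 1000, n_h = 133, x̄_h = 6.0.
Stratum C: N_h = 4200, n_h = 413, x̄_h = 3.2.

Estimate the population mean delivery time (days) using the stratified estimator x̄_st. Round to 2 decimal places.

x̄_st ≈ 2.46

N = Σ N_h = 10900. Stratum weights W_h = N_h/N.
x̄_st = (5700·1.3 + 1000·6.0 + 4200·3.2) / 10900 = 2.4633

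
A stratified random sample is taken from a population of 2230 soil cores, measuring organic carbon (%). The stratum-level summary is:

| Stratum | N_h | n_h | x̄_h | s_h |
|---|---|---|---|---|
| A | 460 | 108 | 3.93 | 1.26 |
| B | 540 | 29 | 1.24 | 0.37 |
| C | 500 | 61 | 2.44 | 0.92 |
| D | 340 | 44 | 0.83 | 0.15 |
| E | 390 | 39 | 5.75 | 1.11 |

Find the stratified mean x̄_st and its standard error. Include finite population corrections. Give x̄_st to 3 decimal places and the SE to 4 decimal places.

x̄_st ≈ 2.790, SE ≈ 0.0473

x̄_st = Σ W_h x̄_h = (460·3.93 + 540·1.24 + 500·2.44 + 340·0.83 + 390·5.75)/2230 = 2.79018
V̂(x̄_st) = Σ W_h² (1 − n_h/N_h) s_h²/n_h, with W_h = N_h/N and N = 2230:
  stratum A: (460/2230)²·(1 − 108/460)·1.26²/108 = 0.000478639
  stratum B: (540/2230)²·(1 − 29/540)·0.37²/29 = 0.000261945
  stratum C: (500/2230)²·(1 − 61/500)·0.92²/61 = 0.00061245
  stratum D: (340/2230)²·(1 − 44/340)·0.15²/44 = 1.03488e-05
  stratum E: (390/2230)²·(1 − 39/390)·1.11²/39 = 0.000869648
V̂(x̄_st) = 0.00223303
SE(x̄_st) = √0.00223303 = 0.047255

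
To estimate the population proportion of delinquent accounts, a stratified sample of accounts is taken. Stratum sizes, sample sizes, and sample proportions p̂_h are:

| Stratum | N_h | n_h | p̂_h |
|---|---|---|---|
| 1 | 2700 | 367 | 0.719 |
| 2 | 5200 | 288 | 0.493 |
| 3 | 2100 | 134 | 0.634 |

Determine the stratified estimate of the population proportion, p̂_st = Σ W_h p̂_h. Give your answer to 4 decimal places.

p̂_st ≈ 0.5836

N = 10000; stratum weights W_h = N_h/N.
p̂_st = Σ W_h p̂_h = (2700·0.719 + 5200·0.493 + 2100·0.634)/10000 = 0.58363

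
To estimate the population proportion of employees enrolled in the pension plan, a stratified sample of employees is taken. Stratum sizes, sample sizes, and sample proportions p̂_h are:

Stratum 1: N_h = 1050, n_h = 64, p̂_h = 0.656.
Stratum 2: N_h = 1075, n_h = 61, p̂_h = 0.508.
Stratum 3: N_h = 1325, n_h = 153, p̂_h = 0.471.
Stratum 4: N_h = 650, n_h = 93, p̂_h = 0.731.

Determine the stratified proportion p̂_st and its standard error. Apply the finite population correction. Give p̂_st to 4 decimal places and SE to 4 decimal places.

N = 4100; stratum weights W_h = N_h/N.
p̂_st = Σ W_h p̂_h = (1050·0.656 + 1075·0.508 + 1325·0.471 + 650·0.731)/4100 = 0.56930
V̂(p̂_st) = Σ W_h² (1 − n_h/N_h) p̂_h(1−p̂_h)/(n_h−1):
  stratum 1: (1050/4100)²·(1 − 64/1050)·0.656·0.344/63 = 0.000220607
  stratum 2: (1075/4100)²·(1 − 61/1075)·0.508·0.492/60 = 0.00027012
  stratum 3: (1325/4100)²·(1 − 153/1325)·0.471·0.529/152 = 0.000151429
  stratum 4: (650/4100)²·(1 − 93/650)·0.731·0.269/92 = 4.60344e-05
V̂(p̂_st) = 0.000688191; SE = √V̂ = 0.0262334

p̂_st ≈ 0.5693, SE ≈ 0.0262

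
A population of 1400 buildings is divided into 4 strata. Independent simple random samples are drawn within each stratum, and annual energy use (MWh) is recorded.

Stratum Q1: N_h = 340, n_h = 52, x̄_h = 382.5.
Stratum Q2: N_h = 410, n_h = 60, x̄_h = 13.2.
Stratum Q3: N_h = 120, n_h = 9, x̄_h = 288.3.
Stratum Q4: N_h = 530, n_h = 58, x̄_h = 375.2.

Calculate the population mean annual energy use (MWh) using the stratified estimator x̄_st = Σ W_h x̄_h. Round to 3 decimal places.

N = Σ N_h = 1400. Stratum weights W_h = N_h/N.
x̄_st = (340·382.5 + 410·13.2 + 120·288.3 + 530·375.2) / 1400 = 263.51000

x̄_st ≈ 263.510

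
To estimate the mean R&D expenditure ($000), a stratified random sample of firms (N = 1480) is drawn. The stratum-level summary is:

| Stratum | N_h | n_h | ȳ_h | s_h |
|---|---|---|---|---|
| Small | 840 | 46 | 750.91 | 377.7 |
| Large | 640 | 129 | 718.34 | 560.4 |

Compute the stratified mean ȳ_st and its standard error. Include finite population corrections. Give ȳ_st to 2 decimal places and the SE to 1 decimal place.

ȳ_st = Σ W_h ȳ_h = (840·750.91 + 640·718.34)/1480 = 736.82568
V̂(ȳ_st) = Σ W_h² (1 − n_h/N_h) s_h²/n_h, with W_h = N_h/N and N = 1480:
  stratum Small: (840/1480)²·(1 − 46/840)·377.7²/46 = 944.305
  stratum Large: (640/1480)²·(1 − 129/640)·560.4²/129 = 363.483
V̂(ȳ_st) = 1307.79
SE(ȳ_st) = √1307.79 = 36.1634

ȳ_st ≈ 736.83, SE ≈ 36.2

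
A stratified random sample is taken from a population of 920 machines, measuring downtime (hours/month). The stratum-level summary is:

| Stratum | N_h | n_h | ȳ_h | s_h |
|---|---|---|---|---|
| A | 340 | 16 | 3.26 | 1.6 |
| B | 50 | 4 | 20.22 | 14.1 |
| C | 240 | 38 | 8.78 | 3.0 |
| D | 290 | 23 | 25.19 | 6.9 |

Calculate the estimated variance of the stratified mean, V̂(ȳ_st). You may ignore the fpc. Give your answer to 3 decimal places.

V̂(ȳ_st) ≈ 0.390

V̂(ȳ_st) = Σ W_h² s_h²/n_h, with W_h = N_h/N and N = 920:
  stratum A: (340/920)²·1.6²/16 = 0.0218526
  stratum B: (50/920)²·14.1²/4 = 0.146806
  stratum C: (240/920)²·3.0²/38 = 0.0161178
  stratum D: (290/920)²·6.9²/23 = 0.205679
V̂(ȳ_st) = 0.390455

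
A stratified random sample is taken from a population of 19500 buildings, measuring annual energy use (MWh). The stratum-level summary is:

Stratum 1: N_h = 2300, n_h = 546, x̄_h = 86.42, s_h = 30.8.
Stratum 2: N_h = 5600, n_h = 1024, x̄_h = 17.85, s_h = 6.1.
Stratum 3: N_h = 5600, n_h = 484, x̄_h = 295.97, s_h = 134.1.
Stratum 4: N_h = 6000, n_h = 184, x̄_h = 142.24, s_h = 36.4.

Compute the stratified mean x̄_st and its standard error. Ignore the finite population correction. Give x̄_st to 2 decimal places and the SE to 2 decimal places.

x̄_st ≈ 144.08, SE ≈ 1.94

x̄_st = Σ W_h x̄_h = (2300·86.42 + 5600·17.85 + 5600·295.97 + 6000·142.24)/19500 = 144.08195
V̂(x̄_st) = Σ W_h² s_h²/n_h, with W_h = N_h/N and N = 19500:
  stratum 1: (2300/19500)²·30.8²/546 = 0.024171
  stratum 2: (5600/19500)²·6.1²/1024 = 0.00299686
  stratum 3: (5600/19500)²·134.1²/484 = 3.06421
  stratum 4: (6000/19500)²·36.4²/184 = 0.681739
V̂(x̄_st) = 3.77312
SE(x̄_st) = √3.77312 = 1.94245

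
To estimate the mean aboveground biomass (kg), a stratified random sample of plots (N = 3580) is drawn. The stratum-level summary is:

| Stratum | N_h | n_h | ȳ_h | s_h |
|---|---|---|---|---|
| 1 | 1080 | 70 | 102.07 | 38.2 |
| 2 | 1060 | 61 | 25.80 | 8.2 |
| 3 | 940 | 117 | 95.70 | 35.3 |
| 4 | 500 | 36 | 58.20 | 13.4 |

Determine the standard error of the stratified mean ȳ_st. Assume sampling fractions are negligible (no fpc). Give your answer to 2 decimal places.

V̂(ȳ_st) = Σ W_h² s_h²/n_h, with W_h = N_h/N and N = 3580:
  stratum 1: (1080/3580)²·38.2²/70 = 1.89719
  stratum 2: (1060/3580)²·8.2²/61 = 0.096637
  stratum 3: (940/3580)²·35.3²/117 = 0.734266
  stratum 4: (500/3580)²·13.4²/36 = 0.0972929
V̂(ȳ_st) = 2.82538
SE(ȳ_st) = √2.82538 = 1.68089

SE(ȳ_st) ≈ 1.68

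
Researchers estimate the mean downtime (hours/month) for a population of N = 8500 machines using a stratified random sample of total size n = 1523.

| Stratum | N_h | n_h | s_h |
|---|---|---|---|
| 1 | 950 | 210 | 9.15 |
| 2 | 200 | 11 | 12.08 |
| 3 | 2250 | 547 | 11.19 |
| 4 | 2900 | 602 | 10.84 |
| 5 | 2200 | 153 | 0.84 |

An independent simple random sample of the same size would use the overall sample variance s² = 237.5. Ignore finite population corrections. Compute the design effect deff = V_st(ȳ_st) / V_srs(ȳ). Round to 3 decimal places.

V̂(ȳ_st) = Σ W_h² s_h²/n_h, with W_h = N_h/N and N = 8500:
  stratum 1: (950/8500)²·9.15²/210 = 0.00498003
  stratum 2: (200/8500)²·12.08²/11 = 0.00734452
  stratum 3: (2250/8500)²·11.19²/547 = 0.0160398
  stratum 4: (2900/8500)²·10.84²/602 = 0.0227206
  stratum 5: (2200/8500)²·0.84²/153 = 0.00030894
V_st = 0.051394
V_srs = s²/n = 237.5/1523 = 0.155942
deff = V_st / V_srs = 0.051394/0.155942 = 0.3296

deff ≈ 0.330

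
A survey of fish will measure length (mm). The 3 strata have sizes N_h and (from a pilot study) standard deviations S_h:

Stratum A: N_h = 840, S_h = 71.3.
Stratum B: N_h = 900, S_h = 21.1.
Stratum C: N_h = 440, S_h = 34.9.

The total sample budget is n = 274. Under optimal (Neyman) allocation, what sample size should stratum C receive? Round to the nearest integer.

Neyman allocation: n_h = n · N_h S_h / Σ N_i S_i, with n = 274.
  stratum A: N_h·S_h = 840·71.3 = 59892.00
  stratum B: N_h·S_h = 900·21.1 = 18990.00
  stratum C: N_h·S_h = 440·34.9 = 15356.00
Σ N_h S_h = 94238.00
n for stratum C = 274·15356.00/94238.00 = 44.648 → 45

45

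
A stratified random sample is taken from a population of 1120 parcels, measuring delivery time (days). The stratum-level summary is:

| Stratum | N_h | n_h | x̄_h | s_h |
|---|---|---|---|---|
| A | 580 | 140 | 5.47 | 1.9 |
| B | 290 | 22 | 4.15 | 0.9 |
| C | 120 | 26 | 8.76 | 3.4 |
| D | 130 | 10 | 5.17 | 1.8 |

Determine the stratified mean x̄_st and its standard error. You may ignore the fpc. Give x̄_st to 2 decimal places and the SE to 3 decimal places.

x̄_st = Σ W_h x̄_h = (580·5.47 + 290·4.15 + 120·8.76 + 130·5.17)/1120 = 5.44589
V̂(x̄_st) = Σ W_h² s_h²/n_h, with W_h = N_h/N and N = 1120:
  stratum A: (580/1120)²·1.9²/140 = 0.00691511
  stratum B: (290/1120)²·0.9²/22 = 0.00246844
  stratum C: (120/1120)²·3.4²/26 = 0.005104
  stratum D: (130/1120)²·1.8²/10 = 0.00436511
V̂(x̄_st) = 0.0188527
SE(x̄_st) = √0.0188527 = 0.137305

x̄_st ≈ 5.45, SE ≈ 0.137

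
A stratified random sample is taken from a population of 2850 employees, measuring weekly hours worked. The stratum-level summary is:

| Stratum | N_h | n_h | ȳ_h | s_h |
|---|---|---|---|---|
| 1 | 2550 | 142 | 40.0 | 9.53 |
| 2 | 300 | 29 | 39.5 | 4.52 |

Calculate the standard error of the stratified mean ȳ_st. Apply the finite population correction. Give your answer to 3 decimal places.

V̂(ȳ_st) = Σ W_h² (1 − n_h/N_h) s_h²/n_h, with W_h = N_h/N and N = 2850:
  stratum 1: (2550/2850)²·(1 − 142/2550)·9.53²/142 = 0.483509
  stratum 2: (300/2850)²·(1 − 29/300)·4.52²/29 = 0.00705147
V̂(ȳ_st) = 0.49056
SE(ȳ_st) = √0.49056 = 0.7004

SE(ȳ_st) ≈ 0.700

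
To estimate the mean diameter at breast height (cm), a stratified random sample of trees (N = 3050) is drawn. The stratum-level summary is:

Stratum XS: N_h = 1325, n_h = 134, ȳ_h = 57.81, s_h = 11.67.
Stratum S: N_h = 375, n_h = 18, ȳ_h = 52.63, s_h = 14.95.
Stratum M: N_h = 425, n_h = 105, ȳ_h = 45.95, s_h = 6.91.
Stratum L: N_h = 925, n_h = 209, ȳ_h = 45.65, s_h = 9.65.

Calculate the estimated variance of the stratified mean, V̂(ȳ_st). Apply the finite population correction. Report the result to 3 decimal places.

V̂(ȳ_st) ≈ 0.389

V̂(ȳ_st) = Σ W_h² (1 − n_h/N_h) s_h²/n_h, with W_h = N_h/N and N = 3050:
  stratum XS: (1325/3050)²·(1 − 134/1325)·11.67²/134 = 0.172411
  stratum S: (375/3050)²·(1 − 18/375)·14.95²/18 = 0.178694
  stratum M: (425/3050)²·(1 − 105/425)·6.91²/105 = 0.00664823
  stratum L: (925/3050)²·(1 − 209/925)·9.65²/209 = 0.0317222
V̂(ȳ_st) = 0.389475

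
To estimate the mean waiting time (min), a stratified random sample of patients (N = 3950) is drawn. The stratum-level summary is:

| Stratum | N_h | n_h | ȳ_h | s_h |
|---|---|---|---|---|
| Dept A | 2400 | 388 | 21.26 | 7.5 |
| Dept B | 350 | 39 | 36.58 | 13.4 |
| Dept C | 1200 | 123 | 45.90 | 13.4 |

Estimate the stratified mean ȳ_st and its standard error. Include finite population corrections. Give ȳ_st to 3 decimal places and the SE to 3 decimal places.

ȳ_st ≈ 30.103, SE ≈ 0.445

ȳ_st = Σ W_h ȳ_h = (2400·21.26 + 350·36.58 + 1200·45.90)/3950 = 30.10304
V̂(ȳ_st) = Σ W_h² (1 − n_h/N_h) s_h²/n_h, with W_h = N_h/N and N = 3950:
  stratum Dept A: (2400/3950)²·(1 − 388/2400)·7.5²/388 = 0.0448679
  stratum Dept B: (350/3950)²·(1 − 39/350)·13.4²/39 = 0.0321203
  stratum Dept C: (1200/3950)²·(1 − 123/1200)·13.4²/123 = 0.120923
V̂(ȳ_st) = 0.197911
SE(ȳ_st) = √0.197911 = 0.444872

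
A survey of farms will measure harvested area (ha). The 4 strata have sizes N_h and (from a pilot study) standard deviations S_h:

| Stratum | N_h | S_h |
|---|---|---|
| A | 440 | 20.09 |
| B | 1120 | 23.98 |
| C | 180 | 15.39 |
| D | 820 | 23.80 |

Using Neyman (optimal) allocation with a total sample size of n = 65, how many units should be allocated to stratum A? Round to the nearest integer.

Neyman allocation: n_h = n · N_h S_h / Σ N_i S_i, with n = 65.
  stratum A: N_h·S_h = 440·20.09 = 8839.60
  stratum B: N_h·S_h = 1120·23.98 = 26857.60
  stratum C: N_h·S_h = 180·15.39 = 2770.20
  stratum D: N_h·S_h = 820·23.80 = 19516.00
Σ N_h S_h = 57983.40
n for stratum A = 65·8839.60/57983.40 = 9.909 → 10

10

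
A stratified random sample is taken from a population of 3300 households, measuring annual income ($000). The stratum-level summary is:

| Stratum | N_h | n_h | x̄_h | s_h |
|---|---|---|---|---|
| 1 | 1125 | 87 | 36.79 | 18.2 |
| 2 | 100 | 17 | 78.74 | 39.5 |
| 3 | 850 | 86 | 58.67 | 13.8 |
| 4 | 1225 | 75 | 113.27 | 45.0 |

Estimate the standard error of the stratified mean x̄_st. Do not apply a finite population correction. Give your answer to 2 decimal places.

SE(x̄_st) ≈ 2.10

V̂(x̄_st) = Σ W_h² s_h²/n_h, with W_h = N_h/N and N = 3300:
  stratum 1: (1125/3300)²·18.2²/87 = 0.442487
  stratum 2: (100/3300)²·39.5²/17 = 0.0842786
  stratum 3: (850/3300)²·13.8²/86 = 0.146916
  stratum 4: (1225/3300)²·45.0²/75 = 3.72056
V̂(x̄_st) = 4.39424
SE(x̄_st) = √4.39424 = 2.09624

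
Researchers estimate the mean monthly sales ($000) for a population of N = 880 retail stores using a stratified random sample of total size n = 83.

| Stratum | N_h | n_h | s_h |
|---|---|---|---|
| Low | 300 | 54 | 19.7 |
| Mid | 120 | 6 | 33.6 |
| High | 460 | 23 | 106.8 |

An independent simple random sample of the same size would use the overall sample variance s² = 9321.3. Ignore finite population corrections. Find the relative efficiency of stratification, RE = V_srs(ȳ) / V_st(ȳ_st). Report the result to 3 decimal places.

RE ≈ 0.803

V̂(ȳ_st) = Σ W_h² s_h²/n_h, with W_h = N_h/N and N = 880:
  stratum Low: (300/880)²·19.7²/54 = 0.835249
  stratum Mid: (120/880)²·33.6²/6 = 3.49884
  stratum High: (460/880)²·106.8²/23 = 135.508
V_st = 139.842
V_srs = s²/n = 9321.3/83 = 112.305
Relative efficiency = V_srs / V_st = 112.305/139.842 = 0.8031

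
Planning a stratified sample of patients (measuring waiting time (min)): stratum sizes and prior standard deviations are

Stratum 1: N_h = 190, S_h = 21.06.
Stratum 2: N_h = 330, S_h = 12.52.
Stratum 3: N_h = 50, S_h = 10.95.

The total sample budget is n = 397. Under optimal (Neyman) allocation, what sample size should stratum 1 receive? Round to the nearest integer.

Neyman allocation: n_h = n · N_h S_h / Σ N_i S_i, with n = 397.
  stratum 1: N_h·S_h = 190·21.06 = 4001.40
  stratum 2: N_h·S_h = 330·12.52 = 4131.60
  stratum 3: N_h·S_h = 50·10.95 = 547.50
Σ N_h S_h = 8680.50
n for stratum 1 = 397·4001.40/8680.50 = 183.003 → 183

183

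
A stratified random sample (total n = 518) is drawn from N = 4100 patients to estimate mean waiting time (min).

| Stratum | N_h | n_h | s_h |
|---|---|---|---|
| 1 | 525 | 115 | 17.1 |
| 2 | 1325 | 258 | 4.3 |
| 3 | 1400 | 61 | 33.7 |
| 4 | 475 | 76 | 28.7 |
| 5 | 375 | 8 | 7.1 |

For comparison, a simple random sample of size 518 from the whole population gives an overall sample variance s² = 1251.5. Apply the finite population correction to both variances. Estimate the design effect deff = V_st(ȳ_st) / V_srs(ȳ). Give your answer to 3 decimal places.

deff ≈ 1.084

V̂(ȳ_st) = Σ W_h² (1 − n_h/N_h) s_h²/n_h, with W_h = N_h/N and N = 4100:
  stratum 1: (525/4100)²·(1 − 115/525)·17.1²/115 = 0.0325589
  stratum 2: (1325/4100)²·(1 − 258/1325)·4.3²/258 = 0.0060274
  stratum 3: (1400/4100)²·(1 − 61/1400)·33.7²/61 = 2.07621
  stratum 4: (475/4100)²·(1 − 76/475)·28.7²/76 = 0.122194
  stratum 5: (375/4100)²·(1 − 8/375)·7.1²/8 = 0.0515889
V_st = 2.28858
V_srs = (1 − 518/4100)·1251.5/518 = 2.11078
deff = V_st / V_srs = 2.28858/2.11078 = 1.0842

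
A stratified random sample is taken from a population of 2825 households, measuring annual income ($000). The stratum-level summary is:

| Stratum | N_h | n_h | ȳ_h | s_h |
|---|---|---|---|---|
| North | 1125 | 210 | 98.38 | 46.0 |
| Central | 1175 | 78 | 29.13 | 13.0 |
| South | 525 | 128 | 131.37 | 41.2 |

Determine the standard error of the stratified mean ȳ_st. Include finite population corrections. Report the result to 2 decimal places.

V̂(ȳ_st) = Σ W_h² (1 − n_h/N_h) s_h²/n_h, with W_h = N_h/N and N = 2825:
  stratum North: (1125/2825)²·(1 − 210/1125)·46.0²/210 = 1.29967
  stratum Central: (1175/2825)²·(1 − 78/1175)·13.0²/78 = 0.349945
  stratum South: (525/2825)²·(1 − 128/525)·41.2²/128 = 0.346336
V̂(ȳ_st) = 1.99595
SE(ȳ_st) = √1.99595 = 1.41278

SE(ȳ_st) ≈ 1.41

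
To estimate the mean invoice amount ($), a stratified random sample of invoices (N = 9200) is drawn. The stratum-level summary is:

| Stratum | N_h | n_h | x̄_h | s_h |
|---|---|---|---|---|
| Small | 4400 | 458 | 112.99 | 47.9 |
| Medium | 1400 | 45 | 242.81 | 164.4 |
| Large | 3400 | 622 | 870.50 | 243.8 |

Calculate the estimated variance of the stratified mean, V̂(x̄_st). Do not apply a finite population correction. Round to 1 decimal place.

V̂(x̄_st) = Σ W_h² s_h²/n_h, with W_h = N_h/N and N = 9200:
  stratum Small: (4400/9200)²·47.9²/458 = 1.14587
  stratum Medium: (1400/9200)²·164.4²/45 = 13.9082
  stratum Large: (3400/9200)²·243.8²/622 = 13.0515
V̂(x̄_st) = 28.1056

V̂(x̄_st) ≈ 28.1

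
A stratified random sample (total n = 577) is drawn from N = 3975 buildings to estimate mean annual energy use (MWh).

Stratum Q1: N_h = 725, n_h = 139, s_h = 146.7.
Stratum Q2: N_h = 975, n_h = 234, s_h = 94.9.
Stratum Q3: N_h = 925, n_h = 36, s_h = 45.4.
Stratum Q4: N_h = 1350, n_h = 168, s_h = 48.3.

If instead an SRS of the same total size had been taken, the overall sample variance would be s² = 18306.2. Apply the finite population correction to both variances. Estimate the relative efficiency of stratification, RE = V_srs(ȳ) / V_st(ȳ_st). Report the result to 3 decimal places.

V̂(ȳ_st) = Σ W_h² (1 − n_h/N_h) s_h²/n_h, with W_h = N_h/N and N = 3975:
  stratum Q1: (725/3975)²·(1 − 139/725)·146.7²/139 = 4.163
  stratum Q2: (975/3975)²·(1 − 234/975)·94.9²/234 = 1.75981
  stratum Q3: (925/3975)²·(1 − 36/925)·45.4²/36 = 2.97974
  stratum Q4: (1350/3975)²·(1 − 168/1350)·48.3²/168 = 1.40237
V_st = 10.3049
V_srs = (1 − 577/3975)·18306.2/577 = 27.1212
Relative efficiency = V_srs / V_st = 27.1212/10.3049 = 2.6319

RE ≈ 2.632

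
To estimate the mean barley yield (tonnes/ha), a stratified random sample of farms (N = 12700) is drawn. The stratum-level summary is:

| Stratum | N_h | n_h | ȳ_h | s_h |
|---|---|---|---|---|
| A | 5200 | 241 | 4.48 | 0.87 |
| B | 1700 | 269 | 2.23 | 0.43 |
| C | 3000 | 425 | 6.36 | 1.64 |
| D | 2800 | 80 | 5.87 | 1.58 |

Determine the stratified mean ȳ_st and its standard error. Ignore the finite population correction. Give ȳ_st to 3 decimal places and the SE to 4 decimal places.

ȳ_st = Σ W_h ȳ_h = (5200·4.48 + 1700·2.23 + 3000·6.36 + 2800·5.87)/12700 = 4.92937
V̂(ȳ_st) = Σ W_h² s_h²/n_h, with W_h = N_h/N and N = 12700:
  stratum A: (5200/12700)²·0.87²/241 = 0.000526527
  stratum B: (1700/12700)²·0.43²/269 = 1.23162e-05
  stratum C: (3000/12700)²·1.64²/425 = 0.000353129
  stratum D: (2800/12700)²·1.58²/80 = 0.00151682
V̂(ȳ_st) = 0.00240879
SE(ȳ_st) = √0.00240879 = 0.0490794

ȳ_st ≈ 4.929, SE ≈ 0.0491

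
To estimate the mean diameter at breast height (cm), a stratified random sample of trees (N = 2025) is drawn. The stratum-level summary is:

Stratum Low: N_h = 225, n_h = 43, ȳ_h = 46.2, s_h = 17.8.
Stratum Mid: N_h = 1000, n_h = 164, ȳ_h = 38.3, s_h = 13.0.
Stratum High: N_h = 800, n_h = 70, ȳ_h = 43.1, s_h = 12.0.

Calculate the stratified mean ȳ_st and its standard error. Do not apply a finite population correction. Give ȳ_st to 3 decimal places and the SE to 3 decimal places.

ȳ_st = Σ W_h ȳ_h = (225·46.2 + 1000·38.3 + 800·43.1)/2025 = 41.07407
V̂(ȳ_st) = Σ W_h² s_h²/n_h, with W_h = N_h/N and N = 2025:
  stratum Low: (225/2025)²·17.8²/43 = 0.0909676
  stratum Mid: (1000/2025)²·13.0²/164 = 0.2513
  stratum High: (800/2025)²·12.0²/70 = 0.321066
V̂(ȳ_st) = 0.663334
SE(ȳ_st) = √0.663334 = 0.814453

ȳ_st ≈ 41.074, SE ≈ 0.814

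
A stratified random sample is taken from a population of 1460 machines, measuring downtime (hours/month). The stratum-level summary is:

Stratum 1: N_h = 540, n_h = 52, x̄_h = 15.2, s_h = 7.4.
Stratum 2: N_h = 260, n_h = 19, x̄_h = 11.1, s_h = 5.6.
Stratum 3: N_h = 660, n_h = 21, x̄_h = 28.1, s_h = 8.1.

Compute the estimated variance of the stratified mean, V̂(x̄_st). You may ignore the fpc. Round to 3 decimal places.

V̂(x̄_st) = Σ W_h² s_h²/n_h, with W_h = N_h/N and N = 1460:
  stratum 1: (540/1460)²·7.4²/52 = 0.14406
  stratum 2: (260/1460)²·5.6²/19 = 0.0523436
  stratum 3: (660/1460)²·8.1²/21 = 0.638459
V̂(x̄_st) = 0.834862

V̂(x̄_st) ≈ 0.835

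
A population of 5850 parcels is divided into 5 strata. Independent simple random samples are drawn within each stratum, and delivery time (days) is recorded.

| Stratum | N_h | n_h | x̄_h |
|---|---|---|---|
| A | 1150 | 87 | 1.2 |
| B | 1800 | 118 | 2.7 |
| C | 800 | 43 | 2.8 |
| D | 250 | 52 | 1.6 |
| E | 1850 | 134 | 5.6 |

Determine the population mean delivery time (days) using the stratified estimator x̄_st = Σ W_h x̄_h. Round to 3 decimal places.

N = Σ N_h = 5850. Stratum weights W_h = N_h/N.
x̄_st = (1150·1.2 + 1800·2.7 + 800·2.8 + 250·1.6 + 1850·5.6) / 5850 = 3.28889

x̄_st ≈ 3.289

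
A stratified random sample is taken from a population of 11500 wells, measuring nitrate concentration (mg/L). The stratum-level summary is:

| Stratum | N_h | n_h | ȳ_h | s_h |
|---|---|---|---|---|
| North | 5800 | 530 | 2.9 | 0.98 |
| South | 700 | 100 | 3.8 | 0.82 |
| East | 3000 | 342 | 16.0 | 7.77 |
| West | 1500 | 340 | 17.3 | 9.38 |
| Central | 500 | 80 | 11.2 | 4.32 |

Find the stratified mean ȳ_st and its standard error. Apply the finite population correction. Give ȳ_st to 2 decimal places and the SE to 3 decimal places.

ȳ_st = Σ W_h ȳ_h = (5800·2.9 + 700·3.8 + 3000·16.0 + 1500·17.3 + 500·11.2)/11500 = 8.61130
V̂(ȳ_st) = Σ W_h² (1 − n_h/N_h) s_h²/n_h, with W_h = N_h/N and N = 11500:
  stratum North: (5800/11500)²·(1 − 530/5800)·0.98²/530 = 0.000418812
  stratum South: (700/11500)²·(1 − 100/700)·0.82²/100 = 2.13541e-05
  stratum East: (3000/11500)²·(1 − 342/3000)·7.77²/342 = 0.0106438
  stratum West: (1500/11500)²·(1 − 340/1500)·9.38²/340 = 0.00340471
  stratum Central: (500/11500)²·(1 − 80/500)·4.32²/80 = 0.000370426
V̂(ȳ_st) = 0.0148591
SE(ȳ_st) = √0.0148591 = 0.121898

ȳ_st ≈ 8.61, SE ≈ 0.122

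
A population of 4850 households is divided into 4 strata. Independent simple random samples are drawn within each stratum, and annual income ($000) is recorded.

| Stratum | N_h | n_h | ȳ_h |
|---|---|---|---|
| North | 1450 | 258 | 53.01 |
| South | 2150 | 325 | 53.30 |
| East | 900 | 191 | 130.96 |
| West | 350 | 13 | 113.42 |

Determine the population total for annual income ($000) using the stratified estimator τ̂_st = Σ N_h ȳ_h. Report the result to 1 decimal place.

τ̂_st ≈ 349020.5

τ̂_st = Σ N_h ȳ_h = 1450·53.01 + 2150·53.30 + 900·130.96 + 350·113.42 = 349020.5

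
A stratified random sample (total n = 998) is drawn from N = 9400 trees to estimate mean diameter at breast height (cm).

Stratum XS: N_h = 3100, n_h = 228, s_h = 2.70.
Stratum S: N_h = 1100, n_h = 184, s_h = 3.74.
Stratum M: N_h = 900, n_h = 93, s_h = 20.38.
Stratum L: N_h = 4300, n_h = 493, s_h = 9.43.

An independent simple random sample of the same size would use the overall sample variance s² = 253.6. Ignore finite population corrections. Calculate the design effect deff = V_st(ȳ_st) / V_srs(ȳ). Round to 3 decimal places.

V̂(ȳ_st) = Σ W_h² s_h²/n_h, with W_h = N_h/N and N = 9400:
  stratum XS: (3100/9400)²·2.70²/228 = 0.00347745
  stratum S: (1100/9400)²·3.74²/184 = 0.00104101
  stratum M: (900/9400)²·20.38²/93 = 0.0409406
  stratum L: (4300/9400)²·9.43²/493 = 0.0377448
V_st = 0.083204
V_srs = s²/n = 253.6/998 = 0.254108
deff = V_st / V_srs = 0.083204/0.254108 = 0.3274

deff ≈ 0.327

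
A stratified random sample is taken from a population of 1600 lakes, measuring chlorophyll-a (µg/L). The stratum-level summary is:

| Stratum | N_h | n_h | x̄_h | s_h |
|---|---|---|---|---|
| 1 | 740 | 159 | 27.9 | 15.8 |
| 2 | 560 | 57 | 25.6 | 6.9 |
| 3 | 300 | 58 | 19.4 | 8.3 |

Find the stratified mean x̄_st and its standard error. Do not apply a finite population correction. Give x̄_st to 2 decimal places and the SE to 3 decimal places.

x̄_st = Σ W_h x̄_h = (740·27.9 + 560·25.6 + 300·19.4)/1600 = 25.50125
V̂(x̄_st) = Σ W_h² s_h²/n_h, with W_h = N_h/N and N = 1600:
  stratum 1: (740/1600)²·15.8²/159 = 0.335846
  stratum 2: (560/1600)²·6.9²/57 = 0.10232
  stratum 3: (300/1600)²·8.3²/58 = 0.0417571
V̂(x̄_st) = 0.479923
SE(x̄_st) = √0.479923 = 0.692765

x̄_st ≈ 25.50, SE ≈ 0.693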